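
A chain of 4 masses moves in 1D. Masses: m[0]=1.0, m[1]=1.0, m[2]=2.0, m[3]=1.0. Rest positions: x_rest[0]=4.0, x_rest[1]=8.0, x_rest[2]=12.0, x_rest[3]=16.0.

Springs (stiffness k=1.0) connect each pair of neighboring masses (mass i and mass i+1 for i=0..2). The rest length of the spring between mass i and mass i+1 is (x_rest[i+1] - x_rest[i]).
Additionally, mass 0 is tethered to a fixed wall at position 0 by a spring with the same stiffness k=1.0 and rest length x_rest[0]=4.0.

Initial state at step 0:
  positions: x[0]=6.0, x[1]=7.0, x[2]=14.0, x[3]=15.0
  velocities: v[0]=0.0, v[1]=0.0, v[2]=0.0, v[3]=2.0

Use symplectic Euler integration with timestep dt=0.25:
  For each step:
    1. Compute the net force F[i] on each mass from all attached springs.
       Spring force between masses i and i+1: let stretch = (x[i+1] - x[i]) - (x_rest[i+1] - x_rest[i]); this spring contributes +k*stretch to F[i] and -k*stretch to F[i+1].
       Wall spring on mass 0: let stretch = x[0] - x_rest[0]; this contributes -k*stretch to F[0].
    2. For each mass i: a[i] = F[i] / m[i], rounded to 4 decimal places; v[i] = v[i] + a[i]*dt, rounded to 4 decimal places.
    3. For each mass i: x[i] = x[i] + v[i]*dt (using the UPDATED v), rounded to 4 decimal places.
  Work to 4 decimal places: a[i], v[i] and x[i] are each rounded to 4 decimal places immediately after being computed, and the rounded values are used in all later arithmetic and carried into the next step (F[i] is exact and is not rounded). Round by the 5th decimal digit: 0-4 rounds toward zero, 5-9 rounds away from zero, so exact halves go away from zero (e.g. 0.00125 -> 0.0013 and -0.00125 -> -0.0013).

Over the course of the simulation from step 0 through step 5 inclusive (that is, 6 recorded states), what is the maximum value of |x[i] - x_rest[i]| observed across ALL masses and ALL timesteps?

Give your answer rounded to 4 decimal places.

Step 0: x=[6.0000 7.0000 14.0000 15.0000] v=[0.0000 0.0000 0.0000 2.0000]
Step 1: x=[5.6875 7.3750 13.8125 15.6875] v=[-1.2500 1.5000 -0.7500 2.7500]
Step 2: x=[5.1250 8.0469 13.4824 16.5078] v=[-2.2500 2.6875 -1.3203 3.2813]
Step 3: x=[4.4248 8.8759 13.0770 17.3891] v=[-2.8008 3.3159 -1.6216 3.5250]
Step 4: x=[3.7263 9.6893 12.6751 18.2509] v=[-2.7942 3.2534 -1.6077 3.4470]
Step 5: x=[3.1676 10.3166 12.3541 19.0142] v=[-2.2350 2.5091 -1.2840 3.0531]
Max displacement = 3.0142

Answer: 3.0142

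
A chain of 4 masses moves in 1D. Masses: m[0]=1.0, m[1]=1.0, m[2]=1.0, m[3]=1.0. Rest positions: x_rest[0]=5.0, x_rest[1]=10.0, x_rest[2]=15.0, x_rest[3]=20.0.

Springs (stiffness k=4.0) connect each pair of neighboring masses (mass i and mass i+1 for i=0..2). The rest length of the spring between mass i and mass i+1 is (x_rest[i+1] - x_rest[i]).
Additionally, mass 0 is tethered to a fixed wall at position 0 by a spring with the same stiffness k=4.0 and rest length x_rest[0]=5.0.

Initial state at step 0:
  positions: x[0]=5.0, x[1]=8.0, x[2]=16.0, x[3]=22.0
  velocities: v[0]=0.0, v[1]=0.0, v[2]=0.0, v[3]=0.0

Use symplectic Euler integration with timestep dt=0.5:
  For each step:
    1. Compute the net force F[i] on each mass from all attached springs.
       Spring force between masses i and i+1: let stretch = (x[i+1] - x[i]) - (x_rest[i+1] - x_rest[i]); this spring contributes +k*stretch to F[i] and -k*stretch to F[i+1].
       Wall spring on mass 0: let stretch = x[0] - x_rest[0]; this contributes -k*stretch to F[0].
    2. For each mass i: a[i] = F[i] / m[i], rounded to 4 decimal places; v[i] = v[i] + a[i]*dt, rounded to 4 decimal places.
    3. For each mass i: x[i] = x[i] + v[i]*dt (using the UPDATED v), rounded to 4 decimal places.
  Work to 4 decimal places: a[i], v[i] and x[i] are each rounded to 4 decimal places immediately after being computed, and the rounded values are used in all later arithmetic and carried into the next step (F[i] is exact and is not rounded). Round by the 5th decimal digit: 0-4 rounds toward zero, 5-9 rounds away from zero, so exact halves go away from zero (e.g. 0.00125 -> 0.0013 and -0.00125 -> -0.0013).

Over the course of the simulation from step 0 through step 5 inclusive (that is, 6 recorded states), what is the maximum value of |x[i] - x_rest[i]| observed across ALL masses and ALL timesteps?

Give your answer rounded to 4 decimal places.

Answer: 3.0000

Derivation:
Step 0: x=[5.0000 8.0000 16.0000 22.0000] v=[0.0000 0.0000 0.0000 0.0000]
Step 1: x=[3.0000 13.0000 14.0000 21.0000] v=[-4.0000 10.0000 -4.0000 -2.0000]
Step 2: x=[8.0000 9.0000 18.0000 18.0000] v=[10.0000 -8.0000 8.0000 -6.0000]
Step 3: x=[6.0000 13.0000 13.0000 20.0000] v=[-4.0000 8.0000 -10.0000 4.0000]
Step 4: x=[5.0000 10.0000 15.0000 20.0000] v=[-2.0000 -6.0000 4.0000 0.0000]
Step 5: x=[4.0000 7.0000 17.0000 20.0000] v=[-2.0000 -6.0000 4.0000 0.0000]
Max displacement = 3.0000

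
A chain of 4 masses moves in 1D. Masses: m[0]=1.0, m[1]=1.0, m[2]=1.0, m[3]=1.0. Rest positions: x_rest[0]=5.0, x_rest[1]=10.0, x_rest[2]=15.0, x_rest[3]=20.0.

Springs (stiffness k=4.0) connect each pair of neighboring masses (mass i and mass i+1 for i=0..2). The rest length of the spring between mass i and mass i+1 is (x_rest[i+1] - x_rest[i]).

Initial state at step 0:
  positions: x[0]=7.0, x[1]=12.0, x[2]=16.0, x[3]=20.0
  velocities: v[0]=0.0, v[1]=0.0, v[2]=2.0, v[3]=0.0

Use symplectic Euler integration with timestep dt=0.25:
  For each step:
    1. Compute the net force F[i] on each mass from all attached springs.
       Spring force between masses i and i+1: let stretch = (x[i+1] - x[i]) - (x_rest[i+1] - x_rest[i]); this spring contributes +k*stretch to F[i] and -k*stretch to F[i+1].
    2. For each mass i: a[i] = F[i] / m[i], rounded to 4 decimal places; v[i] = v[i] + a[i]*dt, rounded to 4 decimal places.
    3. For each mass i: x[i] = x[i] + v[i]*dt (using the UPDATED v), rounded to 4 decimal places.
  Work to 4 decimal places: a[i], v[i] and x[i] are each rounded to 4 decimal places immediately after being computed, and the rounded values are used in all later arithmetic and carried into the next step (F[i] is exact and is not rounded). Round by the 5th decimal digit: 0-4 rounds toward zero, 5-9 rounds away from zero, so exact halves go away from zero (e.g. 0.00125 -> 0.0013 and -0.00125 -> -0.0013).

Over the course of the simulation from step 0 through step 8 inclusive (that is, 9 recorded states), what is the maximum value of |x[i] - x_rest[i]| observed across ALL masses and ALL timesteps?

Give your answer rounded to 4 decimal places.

Step 0: x=[7.0000 12.0000 16.0000 20.0000] v=[0.0000 0.0000 2.0000 0.0000]
Step 1: x=[7.0000 11.7500 16.5000 20.2500] v=[0.0000 -1.0000 2.0000 1.0000]
Step 2: x=[6.9375 11.5000 16.7500 20.8125] v=[-0.2500 -1.0000 1.0000 2.2500]
Step 3: x=[6.7656 11.4219 16.7031 21.6094] v=[-0.6875 -0.3125 -0.1875 3.1875]
Step 4: x=[6.5078 11.5000 16.5625 22.4297] v=[-1.0312 0.3124 -0.5624 3.2812]
Step 5: x=[6.2481 11.5957 16.6231 23.0332] v=[-1.0390 0.3827 0.2423 2.4140]
Step 6: x=[6.0753 11.6113 17.0294 23.2842] v=[-0.6914 0.0625 1.6250 1.0039]
Step 7: x=[6.0365 11.5975 17.6448 23.2215] v=[-0.1554 -0.0554 2.4617 -0.2509]
Step 8: x=[6.1379 11.7052 18.1426 23.0146] v=[0.4056 0.4309 1.9911 -0.8276]
Max displacement = 3.2842

Answer: 3.2842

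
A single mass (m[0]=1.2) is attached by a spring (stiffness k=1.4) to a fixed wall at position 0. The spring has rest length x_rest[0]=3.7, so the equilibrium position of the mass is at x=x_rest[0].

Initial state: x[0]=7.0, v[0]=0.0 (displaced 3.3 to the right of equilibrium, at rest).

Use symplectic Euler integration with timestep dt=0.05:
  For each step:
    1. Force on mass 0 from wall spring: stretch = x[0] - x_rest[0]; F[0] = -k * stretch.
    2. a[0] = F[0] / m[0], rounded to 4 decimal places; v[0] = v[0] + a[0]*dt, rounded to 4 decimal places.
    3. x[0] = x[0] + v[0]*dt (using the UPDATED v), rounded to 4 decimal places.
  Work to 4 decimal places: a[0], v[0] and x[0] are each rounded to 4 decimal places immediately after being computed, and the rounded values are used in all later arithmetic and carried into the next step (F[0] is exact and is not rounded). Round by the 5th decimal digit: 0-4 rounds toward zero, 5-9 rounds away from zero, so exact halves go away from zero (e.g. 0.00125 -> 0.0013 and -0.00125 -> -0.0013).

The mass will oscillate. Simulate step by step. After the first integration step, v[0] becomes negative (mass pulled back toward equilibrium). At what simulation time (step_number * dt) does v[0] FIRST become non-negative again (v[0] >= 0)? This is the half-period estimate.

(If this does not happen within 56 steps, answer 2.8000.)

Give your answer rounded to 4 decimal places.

Step 0: x=[7.0000] v=[0.0000]
Step 1: x=[6.9904] v=[-0.1925]
Step 2: x=[6.9712] v=[-0.3844]
Step 3: x=[6.9424] v=[-0.5752]
Step 4: x=[6.9042] v=[-0.7643]
Step 5: x=[6.8566] v=[-0.9512]
Step 6: x=[6.7998] v=[-1.1353]
Step 7: x=[6.7340] v=[-1.3161]
Step 8: x=[6.6593] v=[-1.4931]
Step 9: x=[6.5760] v=[-1.6657]
Step 10: x=[6.4843] v=[-1.8335]
Step 11: x=[6.3845] v=[-1.9959]
Step 12: x=[6.2769] v=[-2.1525]
Step 13: x=[6.1618] v=[-2.3028]
Step 14: x=[6.0395] v=[-2.4464]
Step 15: x=[5.9104] v=[-2.5829]
Step 16: x=[5.7748] v=[-2.7118]
Step 17: x=[5.6332] v=[-2.8328]
Step 18: x=[5.4859] v=[-2.9456]
Step 19: x=[5.3334] v=[-3.0498]
Step 20: x=[5.1761] v=[-3.1451]
Step 21: x=[5.0145] v=[-3.2312]
Step 22: x=[4.8491] v=[-3.3079]
Step 23: x=[4.6804] v=[-3.3749]
Step 24: x=[4.5088] v=[-3.4321]
Step 25: x=[4.3348] v=[-3.4793]
Step 26: x=[4.1590] v=[-3.5163]
Step 27: x=[3.9818] v=[-3.5431]
Step 28: x=[3.8038] v=[-3.5595]
Step 29: x=[3.6255] v=[-3.5656]
Step 30: x=[3.4474] v=[-3.5613]
Step 31: x=[3.2701] v=[-3.5466]
Step 32: x=[3.0940] v=[-3.5215]
Step 33: x=[2.9197] v=[-3.4862]
Step 34: x=[2.7477] v=[-3.4407]
Step 35: x=[2.5784] v=[-3.3852]
Step 36: x=[2.4124] v=[-3.3198]
Step 37: x=[2.2502] v=[-3.2447]
Step 38: x=[2.0922] v=[-3.1601]
Step 39: x=[1.9389] v=[-3.0663]
Step 40: x=[1.7907] v=[-2.9636]
Step 41: x=[1.6481] v=[-2.8522]
Step 42: x=[1.5115] v=[-2.7325]
Step 43: x=[1.3813] v=[-2.6048]
Step 44: x=[1.2578] v=[-2.4695]
Step 45: x=[1.1415] v=[-2.3270]
Step 46: x=[1.0326] v=[-2.1778]
Step 47: x=[0.9315] v=[-2.0222]
Step 48: x=[0.8385] v=[-1.8607]
Step 49: x=[0.7538] v=[-1.6938]
Step 50: x=[0.6777] v=[-1.5219]
Step 51: x=[0.6104] v=[-1.3456]
Step 52: x=[0.5521] v=[-1.1654]
Step 53: x=[0.5030] v=[-0.9818]
Step 54: x=[0.4632] v=[-0.7953]
Step 55: x=[0.4329] v=[-0.6065]
Step 56: x=[0.4121] v=[-0.4159]
v[0] did not become non-negative within 56 steps; using fallback time=2.8000

Answer: 2.8000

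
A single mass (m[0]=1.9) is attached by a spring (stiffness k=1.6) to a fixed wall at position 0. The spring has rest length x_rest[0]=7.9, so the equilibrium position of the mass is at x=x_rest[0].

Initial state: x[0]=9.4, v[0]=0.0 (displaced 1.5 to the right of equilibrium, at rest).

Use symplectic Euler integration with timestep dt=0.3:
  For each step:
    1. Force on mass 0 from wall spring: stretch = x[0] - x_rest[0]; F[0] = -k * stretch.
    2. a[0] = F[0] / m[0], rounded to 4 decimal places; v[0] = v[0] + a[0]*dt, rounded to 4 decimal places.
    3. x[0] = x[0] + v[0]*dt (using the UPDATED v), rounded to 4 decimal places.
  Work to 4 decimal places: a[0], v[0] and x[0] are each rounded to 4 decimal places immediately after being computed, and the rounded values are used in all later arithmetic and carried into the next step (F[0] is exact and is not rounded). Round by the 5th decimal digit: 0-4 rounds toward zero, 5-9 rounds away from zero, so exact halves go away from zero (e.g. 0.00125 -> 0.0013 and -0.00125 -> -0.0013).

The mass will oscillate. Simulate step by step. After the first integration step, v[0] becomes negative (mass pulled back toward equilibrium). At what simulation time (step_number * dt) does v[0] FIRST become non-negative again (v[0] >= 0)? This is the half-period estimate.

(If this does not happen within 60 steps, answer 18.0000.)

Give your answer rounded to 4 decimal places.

Step 0: x=[9.4000] v=[0.0000]
Step 1: x=[9.2863] v=[-0.3790]
Step 2: x=[9.0675] v=[-0.7292]
Step 3: x=[8.7602] v=[-1.0242]
Step 4: x=[8.3878] v=[-1.2415]
Step 5: x=[7.9784] v=[-1.3647]
Step 6: x=[7.5631] v=[-1.3845]
Step 7: x=[7.1733] v=[-1.2994]
Step 8: x=[6.8386] v=[-1.1158]
Step 9: x=[6.5843] v=[-0.8477]
Step 10: x=[6.4297] v=[-0.5153]
Step 11: x=[6.3865] v=[-0.1439]
Step 12: x=[6.4581] v=[0.2385]
First v>=0 after going negative at step 12, time=3.6000

Answer: 3.6000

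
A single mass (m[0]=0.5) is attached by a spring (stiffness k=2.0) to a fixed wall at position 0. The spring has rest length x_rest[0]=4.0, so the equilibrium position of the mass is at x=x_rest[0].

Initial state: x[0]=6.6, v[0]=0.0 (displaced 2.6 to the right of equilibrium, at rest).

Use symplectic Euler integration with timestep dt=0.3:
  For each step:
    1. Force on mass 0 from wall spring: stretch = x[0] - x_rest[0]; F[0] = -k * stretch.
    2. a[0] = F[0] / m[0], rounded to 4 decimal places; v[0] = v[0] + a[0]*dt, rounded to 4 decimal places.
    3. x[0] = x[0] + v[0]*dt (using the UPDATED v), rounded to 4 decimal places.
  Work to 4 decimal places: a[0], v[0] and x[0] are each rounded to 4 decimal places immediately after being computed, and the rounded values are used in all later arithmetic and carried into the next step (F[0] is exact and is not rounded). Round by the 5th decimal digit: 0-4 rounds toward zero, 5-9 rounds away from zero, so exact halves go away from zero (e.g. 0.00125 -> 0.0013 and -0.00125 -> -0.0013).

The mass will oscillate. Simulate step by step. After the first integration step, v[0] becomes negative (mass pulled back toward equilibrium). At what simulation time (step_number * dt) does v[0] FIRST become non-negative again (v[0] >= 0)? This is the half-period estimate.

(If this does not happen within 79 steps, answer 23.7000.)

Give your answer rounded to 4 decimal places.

Step 0: x=[6.6000] v=[0.0000]
Step 1: x=[5.6640] v=[-3.1200]
Step 2: x=[4.1290] v=[-5.1168]
Step 3: x=[2.5475] v=[-5.2716]
Step 4: x=[1.4889] v=[-3.5286]
Step 5: x=[1.3343] v=[-0.5153]
Step 6: x=[2.1394] v=[2.6835]
First v>=0 after going negative at step 6, time=1.8000

Answer: 1.8000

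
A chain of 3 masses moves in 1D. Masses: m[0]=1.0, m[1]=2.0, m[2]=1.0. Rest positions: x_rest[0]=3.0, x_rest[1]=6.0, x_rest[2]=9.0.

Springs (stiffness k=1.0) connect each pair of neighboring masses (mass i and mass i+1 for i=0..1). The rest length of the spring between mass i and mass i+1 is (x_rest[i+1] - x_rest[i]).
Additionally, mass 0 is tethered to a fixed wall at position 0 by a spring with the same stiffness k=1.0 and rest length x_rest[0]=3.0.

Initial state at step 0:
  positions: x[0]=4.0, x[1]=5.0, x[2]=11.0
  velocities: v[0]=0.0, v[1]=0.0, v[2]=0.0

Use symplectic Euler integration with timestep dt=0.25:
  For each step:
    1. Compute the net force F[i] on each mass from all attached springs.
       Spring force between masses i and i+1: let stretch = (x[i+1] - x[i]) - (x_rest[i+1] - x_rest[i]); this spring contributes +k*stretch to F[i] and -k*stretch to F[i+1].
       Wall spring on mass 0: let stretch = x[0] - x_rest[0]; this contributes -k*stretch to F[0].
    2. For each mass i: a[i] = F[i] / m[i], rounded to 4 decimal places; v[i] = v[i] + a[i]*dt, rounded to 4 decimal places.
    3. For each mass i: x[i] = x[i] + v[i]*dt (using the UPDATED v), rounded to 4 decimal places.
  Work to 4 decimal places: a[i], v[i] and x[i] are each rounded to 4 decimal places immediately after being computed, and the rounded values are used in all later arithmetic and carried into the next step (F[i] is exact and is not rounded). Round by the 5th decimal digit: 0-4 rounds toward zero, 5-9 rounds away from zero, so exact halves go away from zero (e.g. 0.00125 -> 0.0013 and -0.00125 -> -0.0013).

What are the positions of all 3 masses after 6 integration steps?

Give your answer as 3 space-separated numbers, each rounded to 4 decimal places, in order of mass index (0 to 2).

Step 0: x=[4.0000 5.0000 11.0000] v=[0.0000 0.0000 0.0000]
Step 1: x=[3.8125 5.1563 10.8125] v=[-0.7500 0.6250 -0.7500]
Step 2: x=[3.4707 5.4473 10.4590] v=[-1.3672 1.1641 -1.4141]
Step 3: x=[3.0355 5.8332 9.9798] v=[-1.7407 1.5435 -1.9170]
Step 4: x=[2.5855 6.2612 9.4289] v=[-1.8002 1.7121 -2.2037]
Step 5: x=[2.2036 6.6734 8.8675] v=[-1.5277 1.6486 -2.2456]
Step 6: x=[1.9633 7.0144 8.3565] v=[-0.9612 1.3641 -2.0441]

Answer: 1.9633 7.0144 8.3565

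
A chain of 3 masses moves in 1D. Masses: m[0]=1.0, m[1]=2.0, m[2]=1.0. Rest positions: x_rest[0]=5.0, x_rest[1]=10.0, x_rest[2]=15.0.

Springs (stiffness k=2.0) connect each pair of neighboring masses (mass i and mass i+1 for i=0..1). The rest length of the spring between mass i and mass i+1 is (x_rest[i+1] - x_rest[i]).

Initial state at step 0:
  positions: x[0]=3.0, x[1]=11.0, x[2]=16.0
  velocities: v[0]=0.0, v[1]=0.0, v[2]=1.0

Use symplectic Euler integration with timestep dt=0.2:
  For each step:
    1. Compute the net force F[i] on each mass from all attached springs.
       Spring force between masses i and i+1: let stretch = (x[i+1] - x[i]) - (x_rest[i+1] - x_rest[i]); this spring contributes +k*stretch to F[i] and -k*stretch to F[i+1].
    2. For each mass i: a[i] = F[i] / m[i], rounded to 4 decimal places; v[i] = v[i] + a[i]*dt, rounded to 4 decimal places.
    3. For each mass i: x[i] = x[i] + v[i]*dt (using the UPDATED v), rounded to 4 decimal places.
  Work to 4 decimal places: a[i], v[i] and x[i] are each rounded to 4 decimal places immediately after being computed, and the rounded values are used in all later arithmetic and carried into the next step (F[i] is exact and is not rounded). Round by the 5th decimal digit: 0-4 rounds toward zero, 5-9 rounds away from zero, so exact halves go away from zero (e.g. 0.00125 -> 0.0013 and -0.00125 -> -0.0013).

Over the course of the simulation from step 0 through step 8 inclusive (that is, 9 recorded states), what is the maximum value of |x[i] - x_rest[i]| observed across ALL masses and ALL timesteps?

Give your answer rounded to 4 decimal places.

Answer: 2.2316

Derivation:
Step 0: x=[3.0000 11.0000 16.0000] v=[0.0000 0.0000 1.0000]
Step 1: x=[3.2400 10.8800 16.2000] v=[1.2000 -0.6000 1.0000]
Step 2: x=[3.6912 10.6672 16.3744] v=[2.2560 -1.0640 0.8720]
Step 3: x=[4.3005 10.4036 16.4922] v=[3.0464 -1.3178 0.5891]
Step 4: x=[4.9980 10.1395 16.5229] v=[3.4876 -1.3207 0.1537]
Step 5: x=[5.7068 9.9250 16.4430] v=[3.5442 -1.0723 -0.3997]
Step 6: x=[6.3531 9.8025 16.2416] v=[3.2315 -0.6123 -1.0069]
Step 7: x=[6.8754 9.7996 15.9251] v=[2.6113 -0.0144 -1.5825]
Step 8: x=[7.2316 9.9248 15.5186] v=[1.7810 0.6259 -2.0327]
Max displacement = 2.2316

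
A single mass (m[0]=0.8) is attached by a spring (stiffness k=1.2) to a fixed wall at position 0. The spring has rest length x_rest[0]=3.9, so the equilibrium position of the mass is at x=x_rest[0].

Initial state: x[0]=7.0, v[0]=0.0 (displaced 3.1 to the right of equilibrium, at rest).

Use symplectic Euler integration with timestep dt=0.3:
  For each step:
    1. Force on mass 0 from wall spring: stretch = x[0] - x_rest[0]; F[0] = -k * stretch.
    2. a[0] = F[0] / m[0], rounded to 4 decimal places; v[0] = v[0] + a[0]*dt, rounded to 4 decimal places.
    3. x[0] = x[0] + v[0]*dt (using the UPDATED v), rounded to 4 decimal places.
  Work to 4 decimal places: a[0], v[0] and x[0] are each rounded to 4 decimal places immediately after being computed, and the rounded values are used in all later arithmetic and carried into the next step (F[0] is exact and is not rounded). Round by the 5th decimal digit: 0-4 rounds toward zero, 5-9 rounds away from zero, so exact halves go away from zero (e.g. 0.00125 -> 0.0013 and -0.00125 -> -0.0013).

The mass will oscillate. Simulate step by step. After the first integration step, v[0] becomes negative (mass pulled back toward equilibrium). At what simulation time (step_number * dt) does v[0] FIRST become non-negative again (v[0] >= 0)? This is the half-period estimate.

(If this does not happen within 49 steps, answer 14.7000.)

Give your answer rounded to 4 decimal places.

Step 0: x=[7.0000] v=[0.0000]
Step 1: x=[6.5815] v=[-1.3950]
Step 2: x=[5.8010] v=[-2.6017]
Step 3: x=[4.7638] v=[-3.4572]
Step 4: x=[3.6100] v=[-3.8459]
Step 5: x=[2.4954] v=[-3.7154]
Step 6: x=[1.5704] v=[-3.0833]
Step 7: x=[0.9599] v=[-2.0350]
Step 8: x=[0.7463] v=[-0.7119]
Step 9: x=[0.9585] v=[0.7073]
First v>=0 after going negative at step 9, time=2.7000

Answer: 2.7000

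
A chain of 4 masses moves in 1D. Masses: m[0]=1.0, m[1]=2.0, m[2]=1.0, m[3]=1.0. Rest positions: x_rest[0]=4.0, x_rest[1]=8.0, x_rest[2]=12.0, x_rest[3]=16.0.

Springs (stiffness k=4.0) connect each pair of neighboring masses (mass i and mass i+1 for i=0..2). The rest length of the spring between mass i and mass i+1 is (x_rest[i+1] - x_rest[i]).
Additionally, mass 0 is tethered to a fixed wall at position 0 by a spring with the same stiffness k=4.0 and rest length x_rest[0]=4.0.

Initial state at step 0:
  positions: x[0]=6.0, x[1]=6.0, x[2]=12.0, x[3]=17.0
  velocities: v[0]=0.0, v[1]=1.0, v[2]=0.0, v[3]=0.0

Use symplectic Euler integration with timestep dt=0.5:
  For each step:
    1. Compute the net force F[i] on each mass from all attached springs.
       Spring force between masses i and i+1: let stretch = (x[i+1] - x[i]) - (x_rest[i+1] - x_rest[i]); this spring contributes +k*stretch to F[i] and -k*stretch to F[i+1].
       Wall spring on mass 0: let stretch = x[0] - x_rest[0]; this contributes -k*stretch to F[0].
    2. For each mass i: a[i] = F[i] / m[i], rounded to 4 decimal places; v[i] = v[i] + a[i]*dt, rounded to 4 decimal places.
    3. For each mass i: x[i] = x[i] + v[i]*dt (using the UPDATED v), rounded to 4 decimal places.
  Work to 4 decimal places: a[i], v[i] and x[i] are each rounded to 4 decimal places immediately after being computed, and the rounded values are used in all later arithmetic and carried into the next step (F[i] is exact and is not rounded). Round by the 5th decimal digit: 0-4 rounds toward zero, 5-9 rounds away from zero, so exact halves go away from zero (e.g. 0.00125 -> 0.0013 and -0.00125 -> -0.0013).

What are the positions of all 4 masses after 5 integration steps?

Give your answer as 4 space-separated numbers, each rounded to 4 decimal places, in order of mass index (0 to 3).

Answer: 0.5000 8.7500 15.0000 16.0000

Derivation:
Step 0: x=[6.0000 6.0000 12.0000 17.0000] v=[0.0000 1.0000 0.0000 0.0000]
Step 1: x=[0.0000 9.5000 11.0000 16.0000] v=[-12.0000 7.0000 -2.0000 -2.0000]
Step 2: x=[3.5000 9.0000 13.5000 14.0000] v=[7.0000 -1.0000 5.0000 -4.0000]
Step 3: x=[9.0000 8.0000 12.0000 15.5000] v=[11.0000 -2.0000 -3.0000 3.0000]
Step 4: x=[4.5000 9.5000 10.0000 17.5000] v=[-9.0000 3.0000 -4.0000 4.0000]
Step 5: x=[0.5000 8.7500 15.0000 16.0000] v=[-8.0000 -1.5000 10.0000 -3.0000]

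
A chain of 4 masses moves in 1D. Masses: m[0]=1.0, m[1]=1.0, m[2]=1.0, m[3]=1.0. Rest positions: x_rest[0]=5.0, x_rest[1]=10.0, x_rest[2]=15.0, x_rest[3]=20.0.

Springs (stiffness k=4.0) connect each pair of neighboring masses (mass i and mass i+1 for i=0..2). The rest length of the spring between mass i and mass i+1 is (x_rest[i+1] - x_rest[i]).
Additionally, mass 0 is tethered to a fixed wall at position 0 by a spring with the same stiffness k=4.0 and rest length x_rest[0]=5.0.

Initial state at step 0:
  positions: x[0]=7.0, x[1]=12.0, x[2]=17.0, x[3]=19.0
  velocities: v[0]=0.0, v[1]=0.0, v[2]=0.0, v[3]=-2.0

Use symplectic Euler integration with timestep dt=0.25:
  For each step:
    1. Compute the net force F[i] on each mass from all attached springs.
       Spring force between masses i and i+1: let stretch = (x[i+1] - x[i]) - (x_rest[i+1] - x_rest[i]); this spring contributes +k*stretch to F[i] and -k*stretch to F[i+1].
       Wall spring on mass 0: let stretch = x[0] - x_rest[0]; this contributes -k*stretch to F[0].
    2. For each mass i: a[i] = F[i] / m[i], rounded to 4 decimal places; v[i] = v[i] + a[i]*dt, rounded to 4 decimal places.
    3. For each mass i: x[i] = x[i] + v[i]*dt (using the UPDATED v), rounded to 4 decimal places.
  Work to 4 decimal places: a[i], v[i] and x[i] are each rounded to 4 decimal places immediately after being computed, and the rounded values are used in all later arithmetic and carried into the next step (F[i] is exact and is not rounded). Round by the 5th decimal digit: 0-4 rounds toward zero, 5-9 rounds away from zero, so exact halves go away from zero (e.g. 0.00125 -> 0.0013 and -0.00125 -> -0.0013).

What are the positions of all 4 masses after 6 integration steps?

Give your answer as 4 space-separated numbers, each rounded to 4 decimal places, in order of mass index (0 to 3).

Step 0: x=[7.0000 12.0000 17.0000 19.0000] v=[0.0000 0.0000 0.0000 -2.0000]
Step 1: x=[6.5000 12.0000 16.2500 19.2500] v=[-2.0000 0.0000 -3.0000 1.0000]
Step 2: x=[5.7500 11.6875 15.1875 20.0000] v=[-3.0000 -1.2500 -4.2500 3.0000]
Step 3: x=[5.0469 10.7656 14.4531 20.7969] v=[-2.8125 -3.6875 -2.9375 3.1875]
Step 4: x=[4.5117 9.3359 14.3828 21.2578] v=[-2.1407 -5.7187 -0.2812 1.8437]
Step 5: x=[4.0547 7.9619 14.7695 21.2500] v=[-1.8282 -5.4960 1.5469 -0.0313]
Step 6: x=[3.5608 7.3130 15.0745 20.8721] v=[-1.9757 -2.5956 1.2198 -1.5118]

Answer: 3.5608 7.3130 15.0745 20.8721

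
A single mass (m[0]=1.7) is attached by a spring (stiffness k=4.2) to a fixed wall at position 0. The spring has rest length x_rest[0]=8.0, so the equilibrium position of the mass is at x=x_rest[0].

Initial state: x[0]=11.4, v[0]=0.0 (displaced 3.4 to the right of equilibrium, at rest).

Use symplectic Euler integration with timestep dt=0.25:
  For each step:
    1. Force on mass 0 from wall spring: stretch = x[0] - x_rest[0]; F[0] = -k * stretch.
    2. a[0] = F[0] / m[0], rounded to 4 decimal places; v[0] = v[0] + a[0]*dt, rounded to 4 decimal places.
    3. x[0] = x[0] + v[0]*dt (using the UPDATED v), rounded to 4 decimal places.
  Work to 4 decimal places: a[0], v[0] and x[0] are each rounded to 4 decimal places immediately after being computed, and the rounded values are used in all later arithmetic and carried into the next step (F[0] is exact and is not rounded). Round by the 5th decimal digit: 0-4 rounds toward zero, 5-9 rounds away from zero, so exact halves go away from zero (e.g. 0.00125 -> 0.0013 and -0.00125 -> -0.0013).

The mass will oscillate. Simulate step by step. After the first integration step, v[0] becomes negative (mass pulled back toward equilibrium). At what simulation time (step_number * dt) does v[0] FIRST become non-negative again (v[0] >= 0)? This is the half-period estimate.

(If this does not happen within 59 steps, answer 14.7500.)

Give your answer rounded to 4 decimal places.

Answer: 2.0000

Derivation:
Step 0: x=[11.4000] v=[0.0000]
Step 1: x=[10.8750] v=[-2.1000]
Step 2: x=[9.9061] v=[-3.8757]
Step 3: x=[8.6429] v=[-5.0530]
Step 4: x=[7.2804] v=[-5.4501]
Step 5: x=[6.0290] v=[-5.0057]
Step 6: x=[5.0819] v=[-3.7883]
Step 7: x=[4.5854] v=[-1.9860]
Step 8: x=[4.6162] v=[0.1230]
First v>=0 after going negative at step 8, time=2.0000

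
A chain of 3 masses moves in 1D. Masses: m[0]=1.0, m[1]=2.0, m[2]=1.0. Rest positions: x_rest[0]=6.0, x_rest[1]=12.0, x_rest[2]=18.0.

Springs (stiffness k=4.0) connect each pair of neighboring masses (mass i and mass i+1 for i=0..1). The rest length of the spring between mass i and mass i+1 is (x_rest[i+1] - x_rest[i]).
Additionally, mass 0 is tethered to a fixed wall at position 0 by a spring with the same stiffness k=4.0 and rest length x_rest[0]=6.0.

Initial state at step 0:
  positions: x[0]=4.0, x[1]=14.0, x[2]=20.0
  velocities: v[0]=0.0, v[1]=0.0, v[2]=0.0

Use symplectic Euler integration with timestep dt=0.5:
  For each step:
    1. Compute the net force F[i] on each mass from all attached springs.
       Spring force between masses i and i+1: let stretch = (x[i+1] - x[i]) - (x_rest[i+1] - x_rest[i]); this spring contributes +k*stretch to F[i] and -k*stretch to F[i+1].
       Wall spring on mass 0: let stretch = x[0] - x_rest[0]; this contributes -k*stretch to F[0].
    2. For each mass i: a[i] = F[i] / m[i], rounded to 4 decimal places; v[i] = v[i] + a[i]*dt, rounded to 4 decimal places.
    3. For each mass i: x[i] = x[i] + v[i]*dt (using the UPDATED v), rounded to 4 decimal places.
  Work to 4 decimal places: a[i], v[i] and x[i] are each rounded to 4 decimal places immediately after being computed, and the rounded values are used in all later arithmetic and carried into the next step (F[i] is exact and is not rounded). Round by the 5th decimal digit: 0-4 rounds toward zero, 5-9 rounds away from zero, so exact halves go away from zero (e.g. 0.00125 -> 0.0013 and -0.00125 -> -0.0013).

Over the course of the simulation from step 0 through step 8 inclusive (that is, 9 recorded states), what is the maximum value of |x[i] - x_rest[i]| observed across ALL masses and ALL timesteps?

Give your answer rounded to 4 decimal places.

Step 0: x=[4.0000 14.0000 20.0000] v=[0.0000 0.0000 0.0000]
Step 1: x=[10.0000 12.0000 20.0000] v=[12.0000 -4.0000 0.0000]
Step 2: x=[8.0000 13.0000 18.0000] v=[-4.0000 2.0000 -4.0000]
Step 3: x=[3.0000 14.0000 17.0000] v=[-10.0000 2.0000 -2.0000]
Step 4: x=[6.0000 11.0000 19.0000] v=[6.0000 -6.0000 4.0000]
Step 5: x=[8.0000 9.5000 19.0000] v=[4.0000 -3.0000 0.0000]
Step 6: x=[3.5000 12.0000 15.5000] v=[-9.0000 5.0000 -7.0000]
Step 7: x=[4.0000 12.0000 14.5000] v=[1.0000 0.0000 -2.0000]
Step 8: x=[8.5000 9.2500 17.0000] v=[9.0000 -5.5000 5.0000]
Max displacement = 4.0000

Answer: 4.0000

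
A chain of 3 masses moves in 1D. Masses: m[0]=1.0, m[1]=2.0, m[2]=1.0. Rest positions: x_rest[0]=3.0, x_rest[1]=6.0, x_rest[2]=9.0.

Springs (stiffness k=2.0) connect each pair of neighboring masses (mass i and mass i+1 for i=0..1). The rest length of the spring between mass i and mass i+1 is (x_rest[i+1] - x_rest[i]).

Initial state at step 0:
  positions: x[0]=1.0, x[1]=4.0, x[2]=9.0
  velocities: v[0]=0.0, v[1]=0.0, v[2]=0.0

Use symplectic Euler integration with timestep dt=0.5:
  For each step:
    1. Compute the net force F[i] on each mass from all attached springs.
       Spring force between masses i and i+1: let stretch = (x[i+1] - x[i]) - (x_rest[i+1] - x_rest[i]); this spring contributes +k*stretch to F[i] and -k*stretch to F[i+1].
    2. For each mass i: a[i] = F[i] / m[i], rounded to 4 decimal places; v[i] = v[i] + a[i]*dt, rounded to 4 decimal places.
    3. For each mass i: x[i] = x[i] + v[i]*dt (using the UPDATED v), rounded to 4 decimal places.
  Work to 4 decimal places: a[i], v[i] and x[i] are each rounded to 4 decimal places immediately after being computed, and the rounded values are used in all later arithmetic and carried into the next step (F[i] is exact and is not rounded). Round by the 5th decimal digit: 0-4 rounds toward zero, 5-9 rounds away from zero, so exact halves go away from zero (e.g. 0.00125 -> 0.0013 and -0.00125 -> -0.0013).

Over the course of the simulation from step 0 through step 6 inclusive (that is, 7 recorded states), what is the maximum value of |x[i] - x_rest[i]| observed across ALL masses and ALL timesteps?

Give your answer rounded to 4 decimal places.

Step 0: x=[1.0000 4.0000 9.0000] v=[0.0000 0.0000 0.0000]
Step 1: x=[1.0000 4.5000 8.0000] v=[0.0000 1.0000 -2.0000]
Step 2: x=[1.2500 5.0000 6.7500] v=[0.5000 1.0000 -2.5000]
Step 3: x=[1.8750 5.0000 6.1250] v=[1.2500 0.0000 -1.2500]
Step 4: x=[2.5625 4.5000 6.4375] v=[1.3750 -1.0000 0.6250]
Step 5: x=[2.7188 4.0000 7.2813] v=[0.3125 -1.0000 1.6875]
Step 6: x=[2.0157 4.0001 7.9844] v=[-1.4063 0.0001 1.4062]
Max displacement = 2.8750

Answer: 2.8750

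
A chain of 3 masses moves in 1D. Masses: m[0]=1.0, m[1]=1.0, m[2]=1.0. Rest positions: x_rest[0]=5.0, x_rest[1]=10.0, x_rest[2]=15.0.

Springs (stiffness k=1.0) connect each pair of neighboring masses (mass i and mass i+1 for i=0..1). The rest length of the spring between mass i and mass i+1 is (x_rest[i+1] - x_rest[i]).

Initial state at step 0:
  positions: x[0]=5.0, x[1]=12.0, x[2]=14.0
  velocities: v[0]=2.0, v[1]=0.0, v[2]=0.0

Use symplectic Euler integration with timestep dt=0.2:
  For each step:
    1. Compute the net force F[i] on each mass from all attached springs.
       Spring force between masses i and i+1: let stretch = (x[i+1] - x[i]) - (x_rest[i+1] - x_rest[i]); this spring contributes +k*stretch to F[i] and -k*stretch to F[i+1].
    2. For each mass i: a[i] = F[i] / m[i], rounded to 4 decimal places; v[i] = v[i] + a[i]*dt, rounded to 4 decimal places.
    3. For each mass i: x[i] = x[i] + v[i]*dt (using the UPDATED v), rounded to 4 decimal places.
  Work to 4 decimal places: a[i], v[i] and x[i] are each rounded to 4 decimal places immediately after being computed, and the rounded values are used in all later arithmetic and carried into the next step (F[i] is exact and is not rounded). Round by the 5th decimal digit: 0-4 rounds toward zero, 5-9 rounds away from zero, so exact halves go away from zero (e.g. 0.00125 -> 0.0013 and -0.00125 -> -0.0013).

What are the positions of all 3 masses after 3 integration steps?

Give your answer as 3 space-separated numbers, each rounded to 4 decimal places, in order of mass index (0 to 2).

Step 0: x=[5.0000 12.0000 14.0000] v=[2.0000 0.0000 0.0000]
Step 1: x=[5.4800 11.8000 14.1200] v=[2.4000 -1.0000 0.6000]
Step 2: x=[6.0128 11.4400 14.3472] v=[2.6640 -1.8000 1.1360]
Step 3: x=[6.5627 10.9792 14.6581] v=[2.7494 -2.3040 1.5546]

Answer: 6.5627 10.9792 14.6581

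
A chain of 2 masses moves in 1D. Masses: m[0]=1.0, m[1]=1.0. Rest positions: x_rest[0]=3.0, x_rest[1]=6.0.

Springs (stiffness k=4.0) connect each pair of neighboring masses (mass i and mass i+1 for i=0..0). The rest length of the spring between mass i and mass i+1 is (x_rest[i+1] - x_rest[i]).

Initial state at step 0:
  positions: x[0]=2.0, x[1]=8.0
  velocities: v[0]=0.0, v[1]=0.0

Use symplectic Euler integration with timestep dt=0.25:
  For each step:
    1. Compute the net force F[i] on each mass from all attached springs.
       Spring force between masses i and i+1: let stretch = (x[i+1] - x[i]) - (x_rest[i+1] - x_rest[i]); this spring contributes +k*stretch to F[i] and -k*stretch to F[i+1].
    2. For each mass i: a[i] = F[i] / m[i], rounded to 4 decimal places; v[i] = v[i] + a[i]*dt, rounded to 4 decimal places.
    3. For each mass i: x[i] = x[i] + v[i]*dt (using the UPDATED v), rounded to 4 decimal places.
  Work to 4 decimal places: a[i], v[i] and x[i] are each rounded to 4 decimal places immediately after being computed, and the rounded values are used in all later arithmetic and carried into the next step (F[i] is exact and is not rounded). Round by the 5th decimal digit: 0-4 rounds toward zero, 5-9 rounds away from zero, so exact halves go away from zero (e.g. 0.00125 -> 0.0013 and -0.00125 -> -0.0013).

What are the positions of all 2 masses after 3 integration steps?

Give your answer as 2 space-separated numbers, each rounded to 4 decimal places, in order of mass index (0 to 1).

Answer: 4.8125 5.1875

Derivation:
Step 0: x=[2.0000 8.0000] v=[0.0000 0.0000]
Step 1: x=[2.7500 7.2500] v=[3.0000 -3.0000]
Step 2: x=[3.8750 6.1250] v=[4.5000 -4.5000]
Step 3: x=[4.8125 5.1875] v=[3.7500 -3.7500]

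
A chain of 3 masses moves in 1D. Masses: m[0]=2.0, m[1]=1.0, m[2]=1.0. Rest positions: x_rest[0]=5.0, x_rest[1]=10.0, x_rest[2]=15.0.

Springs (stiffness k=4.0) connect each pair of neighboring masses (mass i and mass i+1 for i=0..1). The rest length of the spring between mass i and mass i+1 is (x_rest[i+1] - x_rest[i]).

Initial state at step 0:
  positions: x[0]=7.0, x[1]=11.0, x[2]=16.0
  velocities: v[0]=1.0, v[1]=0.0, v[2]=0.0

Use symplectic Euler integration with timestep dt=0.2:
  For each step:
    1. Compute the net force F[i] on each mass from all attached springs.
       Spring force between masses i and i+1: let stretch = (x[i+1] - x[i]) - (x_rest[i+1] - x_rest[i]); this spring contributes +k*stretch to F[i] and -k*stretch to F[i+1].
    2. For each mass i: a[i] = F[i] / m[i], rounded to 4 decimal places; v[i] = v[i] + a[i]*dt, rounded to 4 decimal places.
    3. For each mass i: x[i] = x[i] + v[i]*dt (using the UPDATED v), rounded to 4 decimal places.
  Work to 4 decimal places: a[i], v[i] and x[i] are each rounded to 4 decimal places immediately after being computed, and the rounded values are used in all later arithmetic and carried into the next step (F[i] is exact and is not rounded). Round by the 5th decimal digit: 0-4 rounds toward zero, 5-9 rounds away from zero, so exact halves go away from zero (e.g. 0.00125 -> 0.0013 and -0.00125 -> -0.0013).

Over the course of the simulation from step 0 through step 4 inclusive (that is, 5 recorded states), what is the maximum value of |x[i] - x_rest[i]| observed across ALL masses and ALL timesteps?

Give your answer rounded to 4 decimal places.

Answer: 2.1632

Derivation:
Step 0: x=[7.0000 11.0000 16.0000] v=[1.0000 0.0000 0.0000]
Step 1: x=[7.1200 11.1600 16.0000] v=[0.6000 0.8000 0.0000]
Step 2: x=[7.1632 11.4480 16.0256] v=[0.2160 1.4400 0.1280]
Step 3: x=[7.1492 11.7828 16.1188] v=[-0.0701 1.6742 0.4659]
Step 4: x=[7.1059 12.0700 16.3182] v=[-0.2167 1.4361 0.9971]
Max displacement = 2.1632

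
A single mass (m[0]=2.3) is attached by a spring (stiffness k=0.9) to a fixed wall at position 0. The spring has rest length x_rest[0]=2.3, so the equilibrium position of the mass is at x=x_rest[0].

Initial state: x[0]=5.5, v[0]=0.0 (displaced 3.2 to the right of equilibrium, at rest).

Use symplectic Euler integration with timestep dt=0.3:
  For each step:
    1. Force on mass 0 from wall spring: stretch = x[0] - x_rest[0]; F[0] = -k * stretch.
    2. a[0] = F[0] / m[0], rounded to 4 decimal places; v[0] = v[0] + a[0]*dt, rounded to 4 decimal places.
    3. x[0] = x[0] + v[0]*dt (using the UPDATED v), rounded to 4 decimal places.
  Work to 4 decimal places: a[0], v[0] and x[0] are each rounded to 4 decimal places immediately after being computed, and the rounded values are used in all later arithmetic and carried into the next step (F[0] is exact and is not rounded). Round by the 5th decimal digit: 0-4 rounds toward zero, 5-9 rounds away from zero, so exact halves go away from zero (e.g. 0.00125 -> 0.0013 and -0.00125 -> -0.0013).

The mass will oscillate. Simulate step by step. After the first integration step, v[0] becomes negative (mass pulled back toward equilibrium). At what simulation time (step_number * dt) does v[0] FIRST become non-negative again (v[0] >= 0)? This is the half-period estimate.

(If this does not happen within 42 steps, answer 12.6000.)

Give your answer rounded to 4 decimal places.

Answer: 5.1000

Derivation:
Step 0: x=[5.5000] v=[0.0000]
Step 1: x=[5.3873] v=[-0.3757]
Step 2: x=[5.1659] v=[-0.7381]
Step 3: x=[4.8436] v=[-1.0745]
Step 4: x=[4.4317] v=[-1.3731]
Step 5: x=[3.9447] v=[-1.6233]
Step 6: x=[3.3998] v=[-1.8164]
Step 7: x=[2.8162] v=[-1.9455]
Step 8: x=[2.2144] v=[-2.0061]
Step 9: x=[1.6156] v=[-1.9961]
Step 10: x=[1.0409] v=[-1.9158]
Step 11: x=[0.5105] v=[-1.7680]
Step 12: x=[0.0431] v=[-1.5579]
Step 13: x=[-0.3448] v=[-1.2930]
Step 14: x=[-0.6396] v=[-0.9825]
Step 15: x=[-0.8308] v=[-0.6374]
Step 16: x=[-0.9118] v=[-0.2699]
Step 17: x=[-0.8797] v=[0.1071]
First v>=0 after going negative at step 17, time=5.1000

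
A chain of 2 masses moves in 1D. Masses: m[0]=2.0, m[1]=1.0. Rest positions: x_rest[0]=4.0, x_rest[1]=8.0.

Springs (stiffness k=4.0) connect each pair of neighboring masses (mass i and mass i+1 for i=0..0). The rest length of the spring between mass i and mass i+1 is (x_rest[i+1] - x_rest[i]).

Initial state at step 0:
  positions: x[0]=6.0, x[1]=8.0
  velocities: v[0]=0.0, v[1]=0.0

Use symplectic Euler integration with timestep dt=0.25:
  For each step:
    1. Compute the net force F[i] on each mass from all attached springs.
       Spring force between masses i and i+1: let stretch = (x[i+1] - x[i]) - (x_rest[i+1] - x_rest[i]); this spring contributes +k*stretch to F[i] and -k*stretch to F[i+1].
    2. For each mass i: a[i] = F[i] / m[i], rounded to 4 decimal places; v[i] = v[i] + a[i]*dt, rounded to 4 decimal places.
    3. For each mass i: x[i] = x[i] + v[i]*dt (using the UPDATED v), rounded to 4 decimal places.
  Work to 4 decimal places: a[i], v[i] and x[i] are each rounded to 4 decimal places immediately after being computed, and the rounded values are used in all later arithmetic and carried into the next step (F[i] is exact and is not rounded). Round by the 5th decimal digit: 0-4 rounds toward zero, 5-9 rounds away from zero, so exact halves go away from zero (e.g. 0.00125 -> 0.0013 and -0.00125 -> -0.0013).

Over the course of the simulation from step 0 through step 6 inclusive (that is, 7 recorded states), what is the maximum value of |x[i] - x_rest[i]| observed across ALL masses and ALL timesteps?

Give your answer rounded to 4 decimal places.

Step 0: x=[6.0000 8.0000] v=[0.0000 0.0000]
Step 1: x=[5.7500 8.5000] v=[-1.0000 2.0000]
Step 2: x=[5.3438 9.3125] v=[-1.6250 3.2500]
Step 3: x=[4.9336 10.1328] v=[-1.6407 3.2813]
Step 4: x=[4.6733 10.6533] v=[-1.0411 2.0821]
Step 5: x=[4.6605 10.6788] v=[-0.0511 0.1021]
Step 6: x=[4.9000 10.1998] v=[0.9581 -1.9162]
Max displacement = 2.6788

Answer: 2.6788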